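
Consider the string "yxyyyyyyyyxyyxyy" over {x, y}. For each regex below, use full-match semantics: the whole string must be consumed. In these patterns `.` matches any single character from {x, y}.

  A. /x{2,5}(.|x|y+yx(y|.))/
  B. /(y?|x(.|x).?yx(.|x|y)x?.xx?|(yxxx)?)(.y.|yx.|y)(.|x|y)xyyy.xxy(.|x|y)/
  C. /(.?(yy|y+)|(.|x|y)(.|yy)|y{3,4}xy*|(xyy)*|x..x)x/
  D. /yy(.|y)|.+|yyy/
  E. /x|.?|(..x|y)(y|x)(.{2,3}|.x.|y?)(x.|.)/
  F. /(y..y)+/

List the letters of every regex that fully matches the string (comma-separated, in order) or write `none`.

A → no match — must start with "x"
B → no match
C → no match — must end with "x"
D → match
E → no match
F → match

D, F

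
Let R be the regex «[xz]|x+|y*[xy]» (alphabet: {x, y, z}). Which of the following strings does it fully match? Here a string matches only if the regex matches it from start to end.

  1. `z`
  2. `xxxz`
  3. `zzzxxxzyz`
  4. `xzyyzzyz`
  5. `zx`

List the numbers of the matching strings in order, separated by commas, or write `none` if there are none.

1

1. `z` → match
2. `xxxz` → no match
3. `zzzxxxzyz` → no match
4. `xzyyzzyz` → no match
5. `zx` → no match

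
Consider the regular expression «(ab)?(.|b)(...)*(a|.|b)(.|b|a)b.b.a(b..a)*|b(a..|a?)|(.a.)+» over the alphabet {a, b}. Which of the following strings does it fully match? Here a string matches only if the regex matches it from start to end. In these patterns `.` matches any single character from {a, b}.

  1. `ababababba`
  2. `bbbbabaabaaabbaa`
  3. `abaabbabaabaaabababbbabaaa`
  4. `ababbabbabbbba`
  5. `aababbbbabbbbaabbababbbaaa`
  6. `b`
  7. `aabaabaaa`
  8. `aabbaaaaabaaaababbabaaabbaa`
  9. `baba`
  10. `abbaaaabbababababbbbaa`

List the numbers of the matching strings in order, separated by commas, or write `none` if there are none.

1, 2, 3, 4, 6, 7, 9, 10

1. `ababababba` → match
2 → match
3 → match
4 → match
5 → no match
6. `b` → match
7. `aabaabaaa` → match
8 → no match
9. `baba` → match
10 → match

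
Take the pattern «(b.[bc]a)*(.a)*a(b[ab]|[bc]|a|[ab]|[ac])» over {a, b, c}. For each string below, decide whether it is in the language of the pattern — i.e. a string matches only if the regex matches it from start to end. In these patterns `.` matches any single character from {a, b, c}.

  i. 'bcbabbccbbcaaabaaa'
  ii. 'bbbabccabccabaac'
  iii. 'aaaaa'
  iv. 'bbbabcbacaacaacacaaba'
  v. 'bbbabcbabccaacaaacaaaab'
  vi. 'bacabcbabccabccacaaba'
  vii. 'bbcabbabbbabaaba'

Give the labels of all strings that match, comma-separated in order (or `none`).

i → no match
ii → match
iii. 'aaaaa' → no match
iv → no match
v → no match
vi → match
vii → no match

ii, vi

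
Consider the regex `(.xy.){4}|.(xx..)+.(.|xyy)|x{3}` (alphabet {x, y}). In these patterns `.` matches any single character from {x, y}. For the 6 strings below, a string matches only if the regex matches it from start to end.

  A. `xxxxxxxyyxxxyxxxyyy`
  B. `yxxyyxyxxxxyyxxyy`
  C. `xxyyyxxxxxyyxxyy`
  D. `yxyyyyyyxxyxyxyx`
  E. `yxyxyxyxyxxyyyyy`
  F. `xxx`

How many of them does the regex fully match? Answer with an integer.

A → match
B → no match
C → no match
D → no match
E → no match
F → match
Total matched: 2

2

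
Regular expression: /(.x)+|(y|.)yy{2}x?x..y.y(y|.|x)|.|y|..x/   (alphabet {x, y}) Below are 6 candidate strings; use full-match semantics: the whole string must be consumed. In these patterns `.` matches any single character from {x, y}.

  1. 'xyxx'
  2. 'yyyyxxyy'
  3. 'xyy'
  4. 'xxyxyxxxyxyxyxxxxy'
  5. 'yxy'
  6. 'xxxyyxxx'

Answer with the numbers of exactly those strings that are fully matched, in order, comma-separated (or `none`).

1 → no match
2 → no match
3 → no match
4 → no match
5 → no match
6 → no match

none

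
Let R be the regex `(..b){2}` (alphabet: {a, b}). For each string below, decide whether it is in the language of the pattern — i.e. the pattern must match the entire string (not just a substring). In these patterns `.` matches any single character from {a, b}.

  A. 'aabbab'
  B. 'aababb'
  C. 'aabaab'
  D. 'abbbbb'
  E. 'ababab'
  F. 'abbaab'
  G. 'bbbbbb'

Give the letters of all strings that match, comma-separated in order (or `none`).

A, B, C, D, F, G

A. 'aabbab' → match
B. 'aababb' → match
C. 'aabaab' → match
D. 'abbbbb' → match
E. 'ababab' → no match
F. 'abbaab' → match
G. 'bbbbbb' → match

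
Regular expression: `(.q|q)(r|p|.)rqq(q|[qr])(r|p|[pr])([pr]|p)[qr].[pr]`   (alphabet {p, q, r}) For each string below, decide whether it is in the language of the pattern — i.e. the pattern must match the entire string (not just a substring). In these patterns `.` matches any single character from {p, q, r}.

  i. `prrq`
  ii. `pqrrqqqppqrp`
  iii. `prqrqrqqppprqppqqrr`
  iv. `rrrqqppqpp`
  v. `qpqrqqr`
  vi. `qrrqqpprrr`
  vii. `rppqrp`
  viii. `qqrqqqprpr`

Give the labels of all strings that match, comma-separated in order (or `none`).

ii

i. `prrq` → no match
ii. `pqrrqqqppqrp` → match
iii → no match
iv. `rrrqqppqpp` → no match
v. `qpqrqqr` → no match
vi. `qrrqqpprrr` → no match
vii. `rppqrp` → no match
viii. `qqrqqqprpr` → no match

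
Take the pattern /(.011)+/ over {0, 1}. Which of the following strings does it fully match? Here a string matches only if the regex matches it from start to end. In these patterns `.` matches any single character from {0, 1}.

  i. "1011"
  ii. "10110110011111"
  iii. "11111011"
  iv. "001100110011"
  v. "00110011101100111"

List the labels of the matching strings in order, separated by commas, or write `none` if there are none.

i, iv

i → match
ii → no match — must end with "011"
iii → no match
iv → match
v → no match — must end with "011"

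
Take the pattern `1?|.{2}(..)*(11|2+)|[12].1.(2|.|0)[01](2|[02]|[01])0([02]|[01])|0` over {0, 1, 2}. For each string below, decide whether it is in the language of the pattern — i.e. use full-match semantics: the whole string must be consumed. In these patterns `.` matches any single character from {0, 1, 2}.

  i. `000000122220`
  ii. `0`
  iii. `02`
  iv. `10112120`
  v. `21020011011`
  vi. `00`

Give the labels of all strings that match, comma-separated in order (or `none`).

i → no match
ii → match
iii → no match
iv → no match
v → no match
vi → no match

ii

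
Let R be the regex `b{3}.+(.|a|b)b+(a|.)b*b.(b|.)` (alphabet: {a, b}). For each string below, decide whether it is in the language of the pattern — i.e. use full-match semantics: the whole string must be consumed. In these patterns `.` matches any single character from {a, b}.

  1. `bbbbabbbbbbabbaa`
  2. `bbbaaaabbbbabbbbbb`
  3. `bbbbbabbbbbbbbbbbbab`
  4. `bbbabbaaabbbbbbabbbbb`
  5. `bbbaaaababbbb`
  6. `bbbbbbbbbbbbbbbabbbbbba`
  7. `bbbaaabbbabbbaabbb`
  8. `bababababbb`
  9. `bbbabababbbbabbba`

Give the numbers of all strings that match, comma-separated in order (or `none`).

1 → match
2 → match
3 → match
4 → match
5 → match
6 → match
7 → no match
8 → no match
9 → match

1, 2, 3, 4, 5, 6, 9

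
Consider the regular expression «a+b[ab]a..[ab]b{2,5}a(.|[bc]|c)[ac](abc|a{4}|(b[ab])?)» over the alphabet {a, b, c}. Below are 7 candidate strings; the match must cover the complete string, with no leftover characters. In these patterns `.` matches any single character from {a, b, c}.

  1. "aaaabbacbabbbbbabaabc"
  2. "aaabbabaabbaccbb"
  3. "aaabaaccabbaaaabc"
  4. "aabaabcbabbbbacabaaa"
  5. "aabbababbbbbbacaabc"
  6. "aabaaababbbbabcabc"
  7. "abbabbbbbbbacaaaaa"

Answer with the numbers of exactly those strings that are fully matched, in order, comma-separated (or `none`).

1, 2, 3, 5, 6, 7

1 → match
2 → match
3 → match
4 → no match
5 → match
6 → match
7 → match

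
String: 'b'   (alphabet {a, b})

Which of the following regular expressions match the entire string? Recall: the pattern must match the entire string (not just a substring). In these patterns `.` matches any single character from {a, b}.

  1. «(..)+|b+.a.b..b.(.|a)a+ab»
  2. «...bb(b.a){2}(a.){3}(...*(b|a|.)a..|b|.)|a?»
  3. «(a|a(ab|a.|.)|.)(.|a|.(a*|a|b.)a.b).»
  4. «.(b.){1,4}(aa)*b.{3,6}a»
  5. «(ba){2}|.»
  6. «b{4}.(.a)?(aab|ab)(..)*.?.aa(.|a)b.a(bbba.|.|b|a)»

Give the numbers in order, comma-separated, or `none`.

1 → no match
2 → no match
3 → no match
4 → no match — must end with 'a'
5 → match
6 → no match

5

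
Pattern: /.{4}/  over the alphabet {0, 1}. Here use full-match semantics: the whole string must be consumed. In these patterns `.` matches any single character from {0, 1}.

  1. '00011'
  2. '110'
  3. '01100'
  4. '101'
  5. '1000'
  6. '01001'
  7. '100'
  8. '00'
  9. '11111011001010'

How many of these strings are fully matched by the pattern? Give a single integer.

1 → no match
2 → no match
3 → no match
4 → no match
5 → match
6 → no match
7 → no match
8 → no match
9 → no match
Total matched: 1

1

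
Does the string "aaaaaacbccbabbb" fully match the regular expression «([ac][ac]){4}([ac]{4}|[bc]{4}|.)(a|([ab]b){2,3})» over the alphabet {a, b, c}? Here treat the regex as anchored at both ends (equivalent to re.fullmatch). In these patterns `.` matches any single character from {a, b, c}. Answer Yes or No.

No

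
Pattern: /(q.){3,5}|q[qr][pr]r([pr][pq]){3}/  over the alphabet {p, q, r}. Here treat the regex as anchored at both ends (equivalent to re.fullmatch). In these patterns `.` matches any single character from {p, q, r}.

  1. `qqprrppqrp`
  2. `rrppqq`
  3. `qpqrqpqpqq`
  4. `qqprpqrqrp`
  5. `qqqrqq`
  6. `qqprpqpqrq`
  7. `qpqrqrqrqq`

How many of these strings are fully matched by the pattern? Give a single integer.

1 → match
2 → no match — must start with `q`
3 → match
4 → match
5 → match
6 → match
7 → match
Total matched: 6

6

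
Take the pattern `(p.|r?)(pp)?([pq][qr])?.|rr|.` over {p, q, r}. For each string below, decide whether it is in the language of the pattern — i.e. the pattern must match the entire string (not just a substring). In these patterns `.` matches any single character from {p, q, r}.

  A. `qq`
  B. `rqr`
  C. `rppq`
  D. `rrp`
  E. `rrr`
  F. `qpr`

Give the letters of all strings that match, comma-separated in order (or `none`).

A. `qq` → no match
B. `rqr` → no match
C. `rppq` → match
D. `rrp` → no match
E. `rrr` → no match
F. `qpr` → no match

C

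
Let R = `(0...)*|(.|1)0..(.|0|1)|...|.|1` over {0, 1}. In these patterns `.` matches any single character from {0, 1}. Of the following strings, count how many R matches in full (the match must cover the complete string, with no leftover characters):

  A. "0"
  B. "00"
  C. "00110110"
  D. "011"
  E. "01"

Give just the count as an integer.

3

A. "0" → match
B. "00" → no match
C. "00110110" → match
D. "011" → match
E. "01" → no match
Total matched: 3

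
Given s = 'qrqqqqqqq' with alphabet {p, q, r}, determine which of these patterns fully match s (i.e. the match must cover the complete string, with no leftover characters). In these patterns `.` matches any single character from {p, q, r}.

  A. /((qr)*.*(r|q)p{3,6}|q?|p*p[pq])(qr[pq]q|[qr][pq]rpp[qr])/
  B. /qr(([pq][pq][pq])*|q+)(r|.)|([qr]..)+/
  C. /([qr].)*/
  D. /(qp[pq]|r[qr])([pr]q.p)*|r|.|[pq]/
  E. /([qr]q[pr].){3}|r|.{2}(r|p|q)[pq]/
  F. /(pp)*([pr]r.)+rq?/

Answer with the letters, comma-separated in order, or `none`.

B

A → no match
B → match
C → no match
D → no match
E → no match
F → no match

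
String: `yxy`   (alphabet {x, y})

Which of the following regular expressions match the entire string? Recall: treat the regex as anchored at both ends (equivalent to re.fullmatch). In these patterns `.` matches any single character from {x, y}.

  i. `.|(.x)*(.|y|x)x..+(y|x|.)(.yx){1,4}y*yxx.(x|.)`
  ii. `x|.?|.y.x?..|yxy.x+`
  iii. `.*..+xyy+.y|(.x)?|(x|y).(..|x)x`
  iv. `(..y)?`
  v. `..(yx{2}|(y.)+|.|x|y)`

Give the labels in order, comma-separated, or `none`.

i → no match
ii → no match
iii → no match
iv → match
v → match

iv, v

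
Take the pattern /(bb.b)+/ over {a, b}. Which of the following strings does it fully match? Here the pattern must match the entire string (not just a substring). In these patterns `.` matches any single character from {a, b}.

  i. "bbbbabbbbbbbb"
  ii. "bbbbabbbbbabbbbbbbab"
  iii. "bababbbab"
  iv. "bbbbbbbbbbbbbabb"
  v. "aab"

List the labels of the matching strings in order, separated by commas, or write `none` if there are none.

none

i → no match
ii → no match
iii → no match — must start with "bb"
iv → no match
v → no match — must start with "bb"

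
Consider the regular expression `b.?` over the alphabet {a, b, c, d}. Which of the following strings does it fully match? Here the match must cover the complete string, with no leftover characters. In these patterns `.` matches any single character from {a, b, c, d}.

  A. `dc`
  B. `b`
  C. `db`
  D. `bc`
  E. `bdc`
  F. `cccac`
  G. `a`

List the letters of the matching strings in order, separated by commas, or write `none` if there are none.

B, D

A → no match — must start with `b`
B → match
C → no match — must start with `b`
D → match
E → no match
F → no match — must start with `b`
G → no match — must start with `b`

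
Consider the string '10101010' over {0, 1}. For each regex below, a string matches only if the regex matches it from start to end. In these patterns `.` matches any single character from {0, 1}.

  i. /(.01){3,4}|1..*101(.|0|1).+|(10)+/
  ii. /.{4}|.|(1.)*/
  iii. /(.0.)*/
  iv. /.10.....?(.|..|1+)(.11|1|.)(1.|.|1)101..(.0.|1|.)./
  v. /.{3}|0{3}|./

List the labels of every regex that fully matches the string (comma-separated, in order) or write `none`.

i, ii

i → match
ii → match
iii → no match
iv → no match
v → no match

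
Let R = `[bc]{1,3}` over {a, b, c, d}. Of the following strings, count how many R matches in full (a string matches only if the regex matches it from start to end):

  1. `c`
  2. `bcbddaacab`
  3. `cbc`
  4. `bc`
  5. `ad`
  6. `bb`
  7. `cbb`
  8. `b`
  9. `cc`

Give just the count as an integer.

1 → match
2 → no match
3 → match
4 → match
5 → no match
6 → match
7 → match
8 → match
9 → match
Total matched: 7

7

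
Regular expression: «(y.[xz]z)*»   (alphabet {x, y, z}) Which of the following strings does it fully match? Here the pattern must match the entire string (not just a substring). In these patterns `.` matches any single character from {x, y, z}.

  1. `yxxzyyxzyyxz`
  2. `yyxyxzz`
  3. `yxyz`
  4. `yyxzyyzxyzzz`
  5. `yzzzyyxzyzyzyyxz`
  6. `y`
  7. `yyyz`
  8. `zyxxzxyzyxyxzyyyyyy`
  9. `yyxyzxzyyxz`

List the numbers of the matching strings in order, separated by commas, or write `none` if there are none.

1 → match
2 → no match
3 → no match
4 → no match
5 → no match
6 → no match
7 → no match
8 → no match
9 → no match

1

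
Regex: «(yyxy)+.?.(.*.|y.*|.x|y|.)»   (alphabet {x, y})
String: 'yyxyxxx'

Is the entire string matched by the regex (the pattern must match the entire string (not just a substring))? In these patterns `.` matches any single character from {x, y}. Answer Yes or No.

Yes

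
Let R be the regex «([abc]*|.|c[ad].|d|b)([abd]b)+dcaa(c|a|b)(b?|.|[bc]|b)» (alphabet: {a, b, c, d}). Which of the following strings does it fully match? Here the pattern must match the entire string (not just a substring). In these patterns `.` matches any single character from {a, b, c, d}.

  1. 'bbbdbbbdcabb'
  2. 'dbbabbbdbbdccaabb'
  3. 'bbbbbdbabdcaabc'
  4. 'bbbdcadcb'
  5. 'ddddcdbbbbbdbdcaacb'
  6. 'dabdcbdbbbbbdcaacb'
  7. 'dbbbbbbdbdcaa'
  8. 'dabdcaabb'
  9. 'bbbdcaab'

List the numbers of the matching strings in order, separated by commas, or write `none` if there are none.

1 → no match
2 → no match
3 → match
4 → no match
5 → no match
6 → no match
7 → no match
8 → match
9 → match

3, 8, 9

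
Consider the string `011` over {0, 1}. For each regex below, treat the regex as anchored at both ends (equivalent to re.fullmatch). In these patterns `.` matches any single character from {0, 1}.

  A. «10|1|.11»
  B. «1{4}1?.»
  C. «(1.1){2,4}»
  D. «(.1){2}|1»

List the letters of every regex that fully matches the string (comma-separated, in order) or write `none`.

A

A → match
B → no match — must start with `1`
C → no match — must start with `1`
D → no match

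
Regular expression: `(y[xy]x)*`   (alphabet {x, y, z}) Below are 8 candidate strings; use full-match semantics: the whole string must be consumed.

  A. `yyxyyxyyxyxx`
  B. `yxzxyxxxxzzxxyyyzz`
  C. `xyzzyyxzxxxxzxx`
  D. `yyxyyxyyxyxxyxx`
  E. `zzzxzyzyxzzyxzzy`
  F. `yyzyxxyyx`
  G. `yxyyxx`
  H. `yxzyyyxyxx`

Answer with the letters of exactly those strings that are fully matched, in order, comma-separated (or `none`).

A → match
B → no match
C → no match
D → match
E → no match
F → no match
G → no match
H → no match

A, D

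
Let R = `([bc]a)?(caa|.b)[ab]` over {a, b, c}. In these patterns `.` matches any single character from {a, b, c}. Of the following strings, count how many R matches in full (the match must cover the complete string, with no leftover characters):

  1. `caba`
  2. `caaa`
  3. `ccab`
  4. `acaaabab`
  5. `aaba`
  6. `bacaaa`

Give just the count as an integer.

2

1 → no match
2 → match
3 → no match
4 → no match
5 → no match
6 → match
Total matched: 2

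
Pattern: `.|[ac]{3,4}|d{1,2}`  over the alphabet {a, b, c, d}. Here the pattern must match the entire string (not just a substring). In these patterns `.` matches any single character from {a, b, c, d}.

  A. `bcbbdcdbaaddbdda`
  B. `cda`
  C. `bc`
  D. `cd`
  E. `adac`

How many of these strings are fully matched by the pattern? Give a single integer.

A → no match
B → no match
C → no match
D → no match
E → no match
Total matched: 0

0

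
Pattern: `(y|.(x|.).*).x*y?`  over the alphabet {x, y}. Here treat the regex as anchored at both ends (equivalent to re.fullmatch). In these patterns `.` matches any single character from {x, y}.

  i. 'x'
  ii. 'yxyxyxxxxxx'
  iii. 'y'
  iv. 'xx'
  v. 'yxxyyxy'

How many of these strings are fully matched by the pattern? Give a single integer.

2

i → no match
ii → match
iii → no match
iv → no match
v → match
Total matched: 2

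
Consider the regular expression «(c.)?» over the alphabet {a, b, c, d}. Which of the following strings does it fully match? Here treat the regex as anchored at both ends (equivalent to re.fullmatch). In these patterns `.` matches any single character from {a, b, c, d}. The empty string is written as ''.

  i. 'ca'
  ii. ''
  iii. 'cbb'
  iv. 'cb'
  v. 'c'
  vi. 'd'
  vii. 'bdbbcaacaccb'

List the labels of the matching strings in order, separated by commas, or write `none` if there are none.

i, ii, iv

i → match
ii → match
iii → no match
iv → match
v → no match
vi → no match
vii → no match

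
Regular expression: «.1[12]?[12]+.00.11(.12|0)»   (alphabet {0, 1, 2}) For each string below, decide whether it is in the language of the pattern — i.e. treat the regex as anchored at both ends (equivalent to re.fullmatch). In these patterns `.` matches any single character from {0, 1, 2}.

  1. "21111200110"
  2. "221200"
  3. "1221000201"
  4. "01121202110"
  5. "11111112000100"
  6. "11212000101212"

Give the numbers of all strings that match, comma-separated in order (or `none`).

none

1 → no match
2 → no match
3 → no match
4 → no match
5 → no match
6 → no match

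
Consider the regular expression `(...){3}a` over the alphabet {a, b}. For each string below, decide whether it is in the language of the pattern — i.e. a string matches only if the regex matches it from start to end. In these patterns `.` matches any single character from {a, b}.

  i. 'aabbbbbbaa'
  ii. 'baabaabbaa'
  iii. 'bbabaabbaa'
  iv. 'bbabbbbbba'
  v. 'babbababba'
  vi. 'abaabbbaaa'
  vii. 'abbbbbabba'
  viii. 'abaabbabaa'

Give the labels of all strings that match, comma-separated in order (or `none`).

i, ii, iii, iv, v, vi, vii, viii

i → match
ii → match
iii → match
iv → match
v → match
vi → match
vii → match
viii → match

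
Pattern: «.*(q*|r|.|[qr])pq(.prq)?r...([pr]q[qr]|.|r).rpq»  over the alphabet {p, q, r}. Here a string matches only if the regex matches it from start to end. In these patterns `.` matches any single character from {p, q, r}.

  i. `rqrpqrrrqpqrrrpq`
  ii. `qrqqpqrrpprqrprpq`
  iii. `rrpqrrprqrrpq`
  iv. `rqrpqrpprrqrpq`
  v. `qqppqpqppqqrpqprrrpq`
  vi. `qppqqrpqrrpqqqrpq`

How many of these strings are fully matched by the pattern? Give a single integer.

i → match
ii → match
iii → match
iv → match
v → no match
vi → match
Total matched: 5

5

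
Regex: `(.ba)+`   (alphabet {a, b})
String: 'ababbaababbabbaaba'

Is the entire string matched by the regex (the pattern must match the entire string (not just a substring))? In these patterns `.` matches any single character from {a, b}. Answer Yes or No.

Yes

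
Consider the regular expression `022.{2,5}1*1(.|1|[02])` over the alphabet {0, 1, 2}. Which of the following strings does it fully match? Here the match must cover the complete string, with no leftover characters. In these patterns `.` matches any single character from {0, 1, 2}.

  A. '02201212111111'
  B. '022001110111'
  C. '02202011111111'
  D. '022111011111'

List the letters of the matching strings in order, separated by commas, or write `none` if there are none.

A, C, D

A → match
B. '022001110111' → no match
C → match
D. '022111011111' → match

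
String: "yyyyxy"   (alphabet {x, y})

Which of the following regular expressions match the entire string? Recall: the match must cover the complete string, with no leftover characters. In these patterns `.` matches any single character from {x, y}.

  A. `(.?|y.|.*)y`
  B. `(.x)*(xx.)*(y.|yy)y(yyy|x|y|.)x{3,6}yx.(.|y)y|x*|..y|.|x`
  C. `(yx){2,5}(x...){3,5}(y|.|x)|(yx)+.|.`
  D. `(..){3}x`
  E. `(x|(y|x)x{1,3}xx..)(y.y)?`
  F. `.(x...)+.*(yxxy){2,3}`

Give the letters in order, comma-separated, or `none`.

A → match
B → no match
C → no match
D → no match — must end with "x"
E → no match
F → no match — must end with "yxxy"

A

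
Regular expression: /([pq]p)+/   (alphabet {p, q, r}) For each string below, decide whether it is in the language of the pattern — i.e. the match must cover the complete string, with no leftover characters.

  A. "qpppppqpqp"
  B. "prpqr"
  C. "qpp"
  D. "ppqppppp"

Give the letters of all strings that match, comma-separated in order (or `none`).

A, D

A → match
B → no match — must end with "p"
C → no match
D → match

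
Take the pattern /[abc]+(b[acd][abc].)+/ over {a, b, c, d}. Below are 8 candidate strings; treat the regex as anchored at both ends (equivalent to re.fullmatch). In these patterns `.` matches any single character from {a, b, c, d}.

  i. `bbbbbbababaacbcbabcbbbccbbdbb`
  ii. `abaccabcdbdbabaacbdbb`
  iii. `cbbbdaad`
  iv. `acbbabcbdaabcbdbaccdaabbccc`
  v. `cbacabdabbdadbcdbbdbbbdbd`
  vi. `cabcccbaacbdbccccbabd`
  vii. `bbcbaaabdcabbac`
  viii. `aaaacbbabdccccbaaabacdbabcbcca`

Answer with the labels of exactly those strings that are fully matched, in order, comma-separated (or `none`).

i → match
ii → no match
iii → no match
iv → no match
v → no match
vi → no match
vii → no match
viii → no match

i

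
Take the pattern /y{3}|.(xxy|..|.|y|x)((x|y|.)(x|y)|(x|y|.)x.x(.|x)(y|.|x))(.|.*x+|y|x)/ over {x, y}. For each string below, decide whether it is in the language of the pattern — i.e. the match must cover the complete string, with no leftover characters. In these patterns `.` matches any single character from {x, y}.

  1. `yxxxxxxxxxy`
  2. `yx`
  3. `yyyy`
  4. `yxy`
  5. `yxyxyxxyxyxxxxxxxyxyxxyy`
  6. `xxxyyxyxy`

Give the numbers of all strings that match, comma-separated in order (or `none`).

1. `yxxxxxxxxxy` → no match
2. `yx` → no match
3. `yyyy` → no match
4. `yxy` → no match
5 → no match
6. `xxxyyxyxy` → no match

none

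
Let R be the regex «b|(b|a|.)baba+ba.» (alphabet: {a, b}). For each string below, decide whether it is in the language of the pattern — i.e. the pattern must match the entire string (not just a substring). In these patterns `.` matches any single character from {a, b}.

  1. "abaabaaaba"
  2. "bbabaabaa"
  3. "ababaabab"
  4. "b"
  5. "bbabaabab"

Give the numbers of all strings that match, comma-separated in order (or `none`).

1. "abaabaaaba" → no match
2. "bbabaabaa" → match
3. "ababaabab" → match
4. "b" → match
5. "bbabaabab" → match

2, 3, 4, 5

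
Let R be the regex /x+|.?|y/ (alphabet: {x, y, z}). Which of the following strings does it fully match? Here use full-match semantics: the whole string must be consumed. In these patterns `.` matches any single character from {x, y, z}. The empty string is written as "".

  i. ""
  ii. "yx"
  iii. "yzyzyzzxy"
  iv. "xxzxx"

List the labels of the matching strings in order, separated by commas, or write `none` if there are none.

i

i → match
ii → no match
iii → no match
iv → no match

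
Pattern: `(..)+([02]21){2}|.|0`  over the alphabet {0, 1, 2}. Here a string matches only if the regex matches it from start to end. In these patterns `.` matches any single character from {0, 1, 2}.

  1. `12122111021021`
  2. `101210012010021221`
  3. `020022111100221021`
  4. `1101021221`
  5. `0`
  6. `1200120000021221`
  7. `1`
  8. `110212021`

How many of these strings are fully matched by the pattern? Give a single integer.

1 → match
2 → match
3 → match
4. `1101021221` → match
5. `0` → match
6 → match
7. `1` → match
8. `110212021` → no match
Total matched: 7

7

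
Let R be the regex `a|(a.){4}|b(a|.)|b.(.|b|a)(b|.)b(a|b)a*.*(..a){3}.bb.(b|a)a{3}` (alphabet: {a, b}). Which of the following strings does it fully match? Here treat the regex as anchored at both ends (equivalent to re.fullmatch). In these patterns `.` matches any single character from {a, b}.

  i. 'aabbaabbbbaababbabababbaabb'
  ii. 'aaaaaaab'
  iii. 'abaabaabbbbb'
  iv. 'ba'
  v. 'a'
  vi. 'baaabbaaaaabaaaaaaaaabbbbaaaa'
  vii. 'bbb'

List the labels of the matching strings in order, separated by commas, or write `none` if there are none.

i → no match
ii → match
iii → no match
iv → match
v → match
vi → match
vii → no match

ii, iv, v, vi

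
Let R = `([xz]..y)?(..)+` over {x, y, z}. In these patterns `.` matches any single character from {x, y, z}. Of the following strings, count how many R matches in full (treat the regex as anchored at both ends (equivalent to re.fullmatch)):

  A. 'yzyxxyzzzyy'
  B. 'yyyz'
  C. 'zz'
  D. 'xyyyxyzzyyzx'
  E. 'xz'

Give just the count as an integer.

A → no match
B → match
C → match
D → match
E → match
Total matched: 4

4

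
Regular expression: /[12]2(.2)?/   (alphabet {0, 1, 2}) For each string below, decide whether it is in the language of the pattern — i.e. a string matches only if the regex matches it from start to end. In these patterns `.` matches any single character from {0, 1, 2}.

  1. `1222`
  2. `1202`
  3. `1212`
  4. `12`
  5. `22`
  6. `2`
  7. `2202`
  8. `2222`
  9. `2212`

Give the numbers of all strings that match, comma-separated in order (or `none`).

1, 2, 3, 4, 5, 7, 8, 9

1. `1222` → match
2. `1202` → match
3. `1212` → match
4. `12` → match
5. `22` → match
6. `2` → no match
7. `2202` → match
8. `2222` → match
9. `2212` → match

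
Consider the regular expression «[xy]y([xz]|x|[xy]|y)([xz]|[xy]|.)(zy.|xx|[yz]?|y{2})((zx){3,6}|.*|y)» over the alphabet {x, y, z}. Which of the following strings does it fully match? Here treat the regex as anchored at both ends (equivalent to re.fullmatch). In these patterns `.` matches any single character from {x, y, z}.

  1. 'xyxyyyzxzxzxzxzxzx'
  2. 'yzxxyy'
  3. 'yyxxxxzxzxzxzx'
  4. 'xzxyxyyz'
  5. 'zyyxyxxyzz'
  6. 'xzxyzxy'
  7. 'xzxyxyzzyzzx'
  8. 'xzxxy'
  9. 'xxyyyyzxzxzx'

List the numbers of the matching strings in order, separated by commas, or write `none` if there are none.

1, 3

1 → match
2 → no match
3 → match
4 → no match
5 → no match
6 → no match
7 → no match
8 → no match
9 → no match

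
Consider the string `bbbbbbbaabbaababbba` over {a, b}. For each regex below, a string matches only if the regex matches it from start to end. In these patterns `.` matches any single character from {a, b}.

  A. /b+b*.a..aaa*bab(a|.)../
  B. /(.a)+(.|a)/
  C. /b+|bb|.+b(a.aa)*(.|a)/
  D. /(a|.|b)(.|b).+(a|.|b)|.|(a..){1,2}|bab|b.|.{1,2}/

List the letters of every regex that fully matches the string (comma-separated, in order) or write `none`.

A → match
B → no match
C → match
D → match

A, C, D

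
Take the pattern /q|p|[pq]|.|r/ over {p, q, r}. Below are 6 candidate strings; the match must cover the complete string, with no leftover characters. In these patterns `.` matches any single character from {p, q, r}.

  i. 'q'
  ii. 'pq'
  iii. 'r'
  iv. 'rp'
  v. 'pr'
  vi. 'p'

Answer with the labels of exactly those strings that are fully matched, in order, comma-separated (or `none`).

i, iii, vi

i → match
ii → no match
iii → match
iv → no match
v → no match
vi → match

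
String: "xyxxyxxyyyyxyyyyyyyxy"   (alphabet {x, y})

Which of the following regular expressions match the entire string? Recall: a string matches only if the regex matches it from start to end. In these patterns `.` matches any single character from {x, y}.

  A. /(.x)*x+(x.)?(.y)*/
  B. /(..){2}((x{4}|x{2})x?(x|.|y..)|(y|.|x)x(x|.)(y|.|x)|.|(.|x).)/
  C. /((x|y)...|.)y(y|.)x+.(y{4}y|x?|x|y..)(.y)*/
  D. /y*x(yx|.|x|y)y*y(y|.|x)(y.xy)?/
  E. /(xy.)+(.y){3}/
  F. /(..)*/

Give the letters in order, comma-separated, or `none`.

C

A → no match
B → no match
C → match
D → no match
E → no match
F → no match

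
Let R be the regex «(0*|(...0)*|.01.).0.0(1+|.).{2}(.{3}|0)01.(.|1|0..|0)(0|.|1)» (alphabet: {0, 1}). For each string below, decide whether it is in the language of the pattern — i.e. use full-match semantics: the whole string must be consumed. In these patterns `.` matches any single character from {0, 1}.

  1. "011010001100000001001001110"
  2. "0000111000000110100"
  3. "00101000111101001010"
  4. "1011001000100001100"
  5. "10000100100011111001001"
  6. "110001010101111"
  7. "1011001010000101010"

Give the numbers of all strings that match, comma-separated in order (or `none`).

1, 2, 3, 4, 5, 7

1 → match
2 → match
3 → match
4 → match
5 → match
6 → no match
7 → match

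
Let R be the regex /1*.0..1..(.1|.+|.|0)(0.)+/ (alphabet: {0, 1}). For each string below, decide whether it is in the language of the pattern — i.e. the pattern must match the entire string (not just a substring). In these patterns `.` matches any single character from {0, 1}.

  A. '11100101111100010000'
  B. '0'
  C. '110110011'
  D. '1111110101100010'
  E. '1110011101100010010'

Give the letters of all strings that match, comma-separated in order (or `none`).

A

A → match
B → no match
C → no match
D → no match
E → no match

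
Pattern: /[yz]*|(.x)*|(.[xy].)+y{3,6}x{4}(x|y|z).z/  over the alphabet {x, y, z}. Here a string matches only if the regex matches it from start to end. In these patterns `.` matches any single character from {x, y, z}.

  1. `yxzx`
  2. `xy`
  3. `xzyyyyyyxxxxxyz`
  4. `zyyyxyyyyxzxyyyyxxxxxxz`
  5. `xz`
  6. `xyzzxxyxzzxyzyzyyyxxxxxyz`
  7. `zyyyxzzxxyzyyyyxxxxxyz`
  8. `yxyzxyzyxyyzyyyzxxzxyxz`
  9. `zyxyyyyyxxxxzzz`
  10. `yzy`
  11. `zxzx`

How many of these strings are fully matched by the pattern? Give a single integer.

5

1 → match
2 → no match
3 → no match
4 → no match
5 → no match
6 → match
7 → no match
8 → no match
9 → match
10 → match
11 → match
Total matched: 5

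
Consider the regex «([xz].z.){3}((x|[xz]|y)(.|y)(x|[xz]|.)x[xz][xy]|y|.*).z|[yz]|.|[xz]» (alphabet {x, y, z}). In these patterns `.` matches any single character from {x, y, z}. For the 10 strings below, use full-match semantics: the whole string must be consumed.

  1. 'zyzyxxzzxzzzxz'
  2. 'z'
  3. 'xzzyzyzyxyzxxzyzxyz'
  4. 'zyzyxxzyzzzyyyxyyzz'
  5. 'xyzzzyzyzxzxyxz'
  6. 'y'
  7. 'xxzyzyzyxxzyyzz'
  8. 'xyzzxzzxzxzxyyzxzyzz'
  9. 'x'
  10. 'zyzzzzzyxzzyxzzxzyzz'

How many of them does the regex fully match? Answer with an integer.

1 → match
2 → match
3 → match
4 → match
5 → match
6 → match
7 → match
8 → match
9 → match
10 → match
Total matched: 10

10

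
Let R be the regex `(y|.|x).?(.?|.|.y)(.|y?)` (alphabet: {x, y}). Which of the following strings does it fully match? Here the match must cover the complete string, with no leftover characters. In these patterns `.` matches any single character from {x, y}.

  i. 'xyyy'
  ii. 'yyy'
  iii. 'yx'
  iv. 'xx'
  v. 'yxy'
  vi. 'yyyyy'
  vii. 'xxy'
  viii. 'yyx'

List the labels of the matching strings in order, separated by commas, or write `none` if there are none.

i, ii, iii, iv, v, vi, vii, viii

i → match
ii → match
iii → match
iv → match
v → match
vi → match
vii → match
viii → match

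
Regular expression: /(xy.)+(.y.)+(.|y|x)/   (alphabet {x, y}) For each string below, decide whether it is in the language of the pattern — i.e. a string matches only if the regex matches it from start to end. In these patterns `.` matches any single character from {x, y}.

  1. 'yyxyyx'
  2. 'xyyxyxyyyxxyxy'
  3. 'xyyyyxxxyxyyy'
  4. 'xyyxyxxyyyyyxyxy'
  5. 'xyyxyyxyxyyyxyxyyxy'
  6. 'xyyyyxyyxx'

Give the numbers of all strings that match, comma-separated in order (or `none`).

1. 'yyxyyx' → no match — must start with 'xy'
2 → no match
3 → no match
4 → match
5 → match
6. 'xyyyyxyyxx' → match

4, 5, 6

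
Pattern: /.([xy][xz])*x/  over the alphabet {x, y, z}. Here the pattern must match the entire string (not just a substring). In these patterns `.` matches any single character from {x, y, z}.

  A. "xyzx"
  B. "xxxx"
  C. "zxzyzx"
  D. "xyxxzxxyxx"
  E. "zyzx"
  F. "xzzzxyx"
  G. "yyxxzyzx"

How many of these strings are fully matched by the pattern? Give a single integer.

A. "xyzx" → match
B. "xxxx" → match
C. "zxzyzx" → match
D. "xyxxzxxyxx" → match
E. "zyzx" → match
F. "xzzzxyx" → no match
G. "yyxxzyzx" → match
Total matched: 6

6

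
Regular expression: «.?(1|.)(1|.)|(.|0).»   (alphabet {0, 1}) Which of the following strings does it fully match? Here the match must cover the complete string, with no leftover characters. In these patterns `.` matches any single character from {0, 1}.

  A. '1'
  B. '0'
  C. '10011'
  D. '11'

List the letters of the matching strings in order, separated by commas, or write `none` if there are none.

D

A. '1' → no match
B. '0' → no match
C. '10011' → no match
D. '11' → match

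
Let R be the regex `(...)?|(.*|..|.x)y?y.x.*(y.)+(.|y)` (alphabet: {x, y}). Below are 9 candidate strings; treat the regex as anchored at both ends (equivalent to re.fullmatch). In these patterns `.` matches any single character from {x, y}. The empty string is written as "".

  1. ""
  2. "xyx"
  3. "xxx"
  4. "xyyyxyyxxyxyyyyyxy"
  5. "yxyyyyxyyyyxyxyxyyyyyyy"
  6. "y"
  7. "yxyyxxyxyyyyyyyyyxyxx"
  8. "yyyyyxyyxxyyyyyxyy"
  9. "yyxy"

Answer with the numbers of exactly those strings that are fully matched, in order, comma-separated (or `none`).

1 → match
2 → match
3 → match
4 → match
5 → match
6 → no match
7 → match
8 → no match
9 → no match

1, 2, 3, 4, 5, 7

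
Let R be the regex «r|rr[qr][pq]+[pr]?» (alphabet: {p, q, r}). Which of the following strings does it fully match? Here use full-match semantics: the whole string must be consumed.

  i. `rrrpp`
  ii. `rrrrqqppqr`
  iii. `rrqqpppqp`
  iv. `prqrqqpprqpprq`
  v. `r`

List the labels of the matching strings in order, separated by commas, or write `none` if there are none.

i, iii, v

i → match
ii → no match
iii → match
iv → no match
v → match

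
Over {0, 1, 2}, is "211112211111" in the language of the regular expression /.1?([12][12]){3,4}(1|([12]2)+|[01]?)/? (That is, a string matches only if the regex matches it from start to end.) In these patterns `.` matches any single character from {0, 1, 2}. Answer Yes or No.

No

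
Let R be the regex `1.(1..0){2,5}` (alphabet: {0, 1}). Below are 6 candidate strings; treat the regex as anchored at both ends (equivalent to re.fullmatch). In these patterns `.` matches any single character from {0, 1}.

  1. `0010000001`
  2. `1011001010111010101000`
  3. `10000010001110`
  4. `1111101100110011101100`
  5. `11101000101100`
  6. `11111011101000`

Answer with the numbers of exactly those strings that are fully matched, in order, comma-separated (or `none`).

2, 4, 6

1 → no match — must start with `1`
2 → match
3 → no match
4 → match
5 → no match
6 → match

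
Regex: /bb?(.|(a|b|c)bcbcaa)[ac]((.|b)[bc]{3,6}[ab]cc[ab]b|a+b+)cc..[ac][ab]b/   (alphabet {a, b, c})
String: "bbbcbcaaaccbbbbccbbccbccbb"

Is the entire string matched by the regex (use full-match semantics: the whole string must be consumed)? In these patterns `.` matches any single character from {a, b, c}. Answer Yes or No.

Yes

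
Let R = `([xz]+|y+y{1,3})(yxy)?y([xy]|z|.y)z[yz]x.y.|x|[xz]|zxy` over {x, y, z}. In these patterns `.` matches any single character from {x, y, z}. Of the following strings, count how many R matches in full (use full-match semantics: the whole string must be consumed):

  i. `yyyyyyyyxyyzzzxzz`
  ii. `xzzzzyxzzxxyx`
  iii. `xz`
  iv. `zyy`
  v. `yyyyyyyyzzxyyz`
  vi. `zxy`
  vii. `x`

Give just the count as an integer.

4

i → no match
ii → match
iii → no match
iv → no match
v → match
vi → match
vii → match
Total matched: 4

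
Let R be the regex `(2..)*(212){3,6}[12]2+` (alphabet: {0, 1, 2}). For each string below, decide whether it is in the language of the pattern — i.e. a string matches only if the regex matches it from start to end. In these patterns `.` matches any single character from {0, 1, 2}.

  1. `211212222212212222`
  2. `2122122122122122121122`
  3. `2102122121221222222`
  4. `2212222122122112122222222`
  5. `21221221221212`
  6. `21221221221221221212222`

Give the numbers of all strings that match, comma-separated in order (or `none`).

1 → no match
2 → no match
3 → no match
4 → no match
5 → match
6 → match

5, 6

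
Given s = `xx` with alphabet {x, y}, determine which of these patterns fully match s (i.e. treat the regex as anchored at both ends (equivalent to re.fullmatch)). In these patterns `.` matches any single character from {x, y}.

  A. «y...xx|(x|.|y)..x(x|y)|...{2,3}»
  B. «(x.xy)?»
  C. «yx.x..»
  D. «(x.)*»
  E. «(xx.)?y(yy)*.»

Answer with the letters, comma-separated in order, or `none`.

A → no match
B → no match
C → no match — must start with `yx`
D → match
E → no match

D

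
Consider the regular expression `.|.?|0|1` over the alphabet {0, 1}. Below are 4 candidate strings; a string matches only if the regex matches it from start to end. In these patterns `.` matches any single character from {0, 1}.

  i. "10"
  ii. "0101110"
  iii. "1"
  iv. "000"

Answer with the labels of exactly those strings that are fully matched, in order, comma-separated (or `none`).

iii

i → no match
ii → no match
iii → match
iv → no match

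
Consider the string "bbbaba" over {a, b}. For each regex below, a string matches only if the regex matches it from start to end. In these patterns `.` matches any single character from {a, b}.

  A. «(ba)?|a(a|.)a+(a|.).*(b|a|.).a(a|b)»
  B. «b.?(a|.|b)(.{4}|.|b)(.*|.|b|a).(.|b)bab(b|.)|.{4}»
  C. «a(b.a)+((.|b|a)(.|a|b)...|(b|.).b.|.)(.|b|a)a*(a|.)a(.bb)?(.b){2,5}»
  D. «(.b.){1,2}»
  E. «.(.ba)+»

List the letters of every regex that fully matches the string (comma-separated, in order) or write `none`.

A → no match
B → no match
C → no match — must start with "ab"
D → match
E → no match

D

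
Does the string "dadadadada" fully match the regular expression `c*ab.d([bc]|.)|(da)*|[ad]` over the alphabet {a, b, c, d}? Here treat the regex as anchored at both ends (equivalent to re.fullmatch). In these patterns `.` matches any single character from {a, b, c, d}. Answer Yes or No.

Yes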